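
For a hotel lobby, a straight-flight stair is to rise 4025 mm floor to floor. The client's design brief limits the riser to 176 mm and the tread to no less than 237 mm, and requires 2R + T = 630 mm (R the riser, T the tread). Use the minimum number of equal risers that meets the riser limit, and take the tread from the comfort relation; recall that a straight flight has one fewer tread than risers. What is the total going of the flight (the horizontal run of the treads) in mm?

6160 mm

At most 176 each: 4025/176 = 22.87, giving 23 risers.
R = 4025 ÷ 23 = 175 mm.
From 2R + T = 630: T = 630 − 350 = 280 mm.
Going = (23 − 1) × 280 = 6160 mm.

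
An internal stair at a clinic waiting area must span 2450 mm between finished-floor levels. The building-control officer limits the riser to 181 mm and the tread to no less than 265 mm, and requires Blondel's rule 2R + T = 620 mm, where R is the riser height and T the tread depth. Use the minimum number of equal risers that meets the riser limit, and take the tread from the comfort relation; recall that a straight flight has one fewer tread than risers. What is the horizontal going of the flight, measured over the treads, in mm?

2450 / 181 = 13.536 → round up to 14 risers.
R = 2450 ÷ 14 = 175 mm.
T = 620 − 2·175 = 270 mm, which satisfies the 265 mm minimum.
14 risers give 13 treads; going = 13 × 270 = 3510 mm.

3510 mm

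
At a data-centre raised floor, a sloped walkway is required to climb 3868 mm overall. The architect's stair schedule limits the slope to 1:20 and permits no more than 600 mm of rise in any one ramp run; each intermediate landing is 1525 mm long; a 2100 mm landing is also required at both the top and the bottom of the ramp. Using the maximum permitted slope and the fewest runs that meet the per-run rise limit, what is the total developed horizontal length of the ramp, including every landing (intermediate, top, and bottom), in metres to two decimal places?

3868 / 600 = 6.45, so 7 ramp runs are needed. That means 6 intermediate landings.
Horizontal run for 3868 mm of rise at 1:20 is 3868 × 20 = 77360 mm.
Intermediate landings: 6 × 1525 = 9150 mm.
Top and bottom landings: 2 × 2100 = 4200 mm.
Total = 77360 + 9150 + 4200 = 90710 mm.
= 90.71 m.

90.71 m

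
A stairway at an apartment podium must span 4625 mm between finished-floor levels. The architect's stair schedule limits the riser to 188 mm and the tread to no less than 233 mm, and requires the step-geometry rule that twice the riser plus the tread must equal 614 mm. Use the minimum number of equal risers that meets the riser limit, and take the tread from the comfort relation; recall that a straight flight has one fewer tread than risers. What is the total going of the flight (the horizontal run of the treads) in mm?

4625 / 188 = 24.601 → round up to 25 risers.
R = 4625 ÷ 25 = 185 mm.
Tread T = 614 − 2 × 185 = 244 mm (≥ 233 mm).
25 risers give 24 treads; going = 24 × 244 = 5856 mm.

5856 mm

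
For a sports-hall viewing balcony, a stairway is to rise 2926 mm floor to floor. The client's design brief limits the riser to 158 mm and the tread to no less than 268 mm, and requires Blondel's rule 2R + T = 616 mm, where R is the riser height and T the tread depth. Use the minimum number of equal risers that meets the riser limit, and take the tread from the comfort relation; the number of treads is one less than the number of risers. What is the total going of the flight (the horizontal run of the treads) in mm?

5544 mm

2926 / 158 = 18.52, so 19 risers are needed.
Riser R = 2926 / 19 = 154 mm, within the 158 mm limit.
Tread T = 616 − 2 × 154 = 308 mm (≥ 268 mm).
Going = (19 − 1) × 308 = 5544 mm.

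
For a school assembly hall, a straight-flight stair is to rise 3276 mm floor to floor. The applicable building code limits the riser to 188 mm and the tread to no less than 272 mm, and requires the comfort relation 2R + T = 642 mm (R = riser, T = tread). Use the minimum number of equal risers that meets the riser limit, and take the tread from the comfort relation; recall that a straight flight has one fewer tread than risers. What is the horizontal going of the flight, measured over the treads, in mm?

3276 / 188 = 17.426 → round up to 18 risers.
Each riser is 3276/18 = 182 mm (≤ 188 mm).
From 2R + T = 642: T = 642 − 364 = 278 mm.
18 risers give 17 treads; going = 17 × 278 = 4726 mm.

4726 mm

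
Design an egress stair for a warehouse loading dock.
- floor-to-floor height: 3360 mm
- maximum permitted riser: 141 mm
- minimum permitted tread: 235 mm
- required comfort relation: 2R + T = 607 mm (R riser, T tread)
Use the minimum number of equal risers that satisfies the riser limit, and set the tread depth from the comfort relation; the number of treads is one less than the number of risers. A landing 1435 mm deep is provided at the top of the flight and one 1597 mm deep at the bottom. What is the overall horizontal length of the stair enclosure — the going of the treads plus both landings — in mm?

⌈3360/141⌉ = 24 risers.
Each riser is 3360/24 = 140 mm (≤ 141 mm).
From 2R + T = 607: T = 607 − 280 = 327 mm.
24 risers give 23 treads; going = 23 × 327 = 7521 mm.
Add landings: 7521 + 1435 + 1597 = 10553 mm.

10553 mm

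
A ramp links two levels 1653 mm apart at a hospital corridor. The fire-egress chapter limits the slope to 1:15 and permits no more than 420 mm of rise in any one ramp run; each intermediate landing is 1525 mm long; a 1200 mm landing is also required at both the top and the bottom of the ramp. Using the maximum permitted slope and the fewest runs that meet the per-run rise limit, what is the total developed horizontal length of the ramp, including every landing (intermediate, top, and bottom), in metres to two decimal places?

1653 / 420 = 3.94, so 4 ramp runs are needed. That means 3 intermediate landings.
Horizontal run for 1653 mm of rise at 1:15 is 1653 × 15 = 24795 mm.
3 intermediate landings contribute 3 × 1525 = 4575 mm.
Top and bottom landings: 2 × 1200 = 2400 mm.
Total = 24795 + 4575 + 2400 = 31770 mm.
= 31.77 m.

31.77 m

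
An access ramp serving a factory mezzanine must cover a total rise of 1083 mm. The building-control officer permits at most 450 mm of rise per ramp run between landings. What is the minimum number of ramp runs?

3 runs

1083 / 450 = 2.41, so 3 ramp runs are needed.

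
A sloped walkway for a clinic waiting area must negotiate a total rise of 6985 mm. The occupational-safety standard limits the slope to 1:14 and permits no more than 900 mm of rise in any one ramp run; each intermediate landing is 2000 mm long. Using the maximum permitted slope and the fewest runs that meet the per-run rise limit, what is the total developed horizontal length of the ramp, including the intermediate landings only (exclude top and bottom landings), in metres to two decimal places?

111.79 m

At most 900 each: 6985/900 = 7.76, giving 8 ramp runs. That means 7 intermediate landings.
Horizontal run for 6985 mm of rise at 1:14 is 6985 × 14 = 97790 mm.
Intermediate landings: 7 × 2000 = 14000 mm.
Developed length = 97790 + 14000 = 111790 mm.
= 111.79 m.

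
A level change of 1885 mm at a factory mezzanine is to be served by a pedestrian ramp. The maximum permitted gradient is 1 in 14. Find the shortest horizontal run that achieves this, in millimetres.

At 1:14 the run is 14 × 1885 = 26390 mm.

26390 mm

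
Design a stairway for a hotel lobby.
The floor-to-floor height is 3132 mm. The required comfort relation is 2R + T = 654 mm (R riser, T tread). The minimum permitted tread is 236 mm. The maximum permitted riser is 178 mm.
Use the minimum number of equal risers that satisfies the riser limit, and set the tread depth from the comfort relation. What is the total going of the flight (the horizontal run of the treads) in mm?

5202 mm

3132 / 178 = 17.60, so 18 risers are needed.
Each riser is 3132/18 = 174 mm (≤ 178 mm).
From 2R + T = 654: T = 654 − 348 = 306 mm.
Treads = 18 − 1 = 17; going = 17 × 306 = 5202 mm.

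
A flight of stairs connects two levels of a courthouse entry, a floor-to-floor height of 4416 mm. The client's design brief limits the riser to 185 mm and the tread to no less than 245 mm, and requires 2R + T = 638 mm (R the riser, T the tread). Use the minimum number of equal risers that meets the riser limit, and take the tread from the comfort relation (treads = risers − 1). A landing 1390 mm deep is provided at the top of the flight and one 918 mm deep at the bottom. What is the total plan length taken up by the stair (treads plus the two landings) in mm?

4416 / 185 = 23.87, so 24 risers are needed.
R = 4416 ÷ 24 = 184 mm.
T = 638 − 2·184 = 270 mm, which satisfies the 245 mm minimum.
Treads = 24 − 1 = 23; going = 23 × 270 = 6210 mm.
Enclosure = 6210 + 1390 + 918 = 8518 mm.

8518 mm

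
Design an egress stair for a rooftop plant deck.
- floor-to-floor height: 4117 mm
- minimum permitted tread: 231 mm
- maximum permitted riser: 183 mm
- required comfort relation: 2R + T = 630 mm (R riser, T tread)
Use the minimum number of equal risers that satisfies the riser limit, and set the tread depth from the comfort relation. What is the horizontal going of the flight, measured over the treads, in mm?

5984 mm

⌈4117/183⌉ = 23 risers.
R = 4117 ÷ 23 = 179 mm.
T = 630 − 2·179 = 272 mm, which satisfies the 231 mm minimum.
Treads = 23 − 1 = 22; going = 22 × 272 = 5984 mm.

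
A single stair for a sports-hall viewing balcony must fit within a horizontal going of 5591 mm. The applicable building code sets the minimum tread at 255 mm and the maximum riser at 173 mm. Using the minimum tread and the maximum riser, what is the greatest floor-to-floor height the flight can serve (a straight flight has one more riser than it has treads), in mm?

5591 / 255 = 21.93, so 21 treads fit.
Risers = treads + 1 = 22.
Maximum height = 22 × 173 = 3806 mm.

3806 mm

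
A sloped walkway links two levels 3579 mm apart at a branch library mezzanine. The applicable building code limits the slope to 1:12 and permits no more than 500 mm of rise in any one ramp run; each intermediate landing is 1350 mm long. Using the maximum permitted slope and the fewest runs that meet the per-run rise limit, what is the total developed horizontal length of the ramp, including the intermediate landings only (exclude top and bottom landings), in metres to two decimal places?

52.40 m

3579 / 500 = 7.16, so 8 ramp runs are needed. That means 7 intermediate landings.
Ramp run (horizontal) at 1:12: 3579 × 12 = 42948 mm.
7 intermediate landings contribute 7 × 1350 = 9450 mm.
Total developed length = 42948 + 9450 = 52398 mm.
= 52.40 m.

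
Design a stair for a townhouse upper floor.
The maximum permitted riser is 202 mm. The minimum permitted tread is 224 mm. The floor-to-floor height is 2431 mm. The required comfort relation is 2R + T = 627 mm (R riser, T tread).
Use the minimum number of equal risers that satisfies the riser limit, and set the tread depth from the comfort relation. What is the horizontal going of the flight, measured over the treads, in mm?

3036 mm

⌈2431/202⌉ = 13 risers.
R = 2431 ÷ 13 = 187 mm.
From 2R + T = 627: T = 627 − 374 = 253 mm.
Treads = 13 − 1 = 12; going = 12 × 253 = 3036 mm.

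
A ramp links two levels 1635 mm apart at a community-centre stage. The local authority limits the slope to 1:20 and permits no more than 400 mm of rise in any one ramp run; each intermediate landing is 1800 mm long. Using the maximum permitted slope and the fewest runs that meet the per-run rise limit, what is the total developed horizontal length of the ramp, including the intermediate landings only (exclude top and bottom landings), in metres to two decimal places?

39.90 m

⌈1635/400⌉ = 5 ramp runs. That means 4 intermediate landings.
Horizontal run for 1635 mm of rise at 1:20 is 1635 × 20 = 32700 mm.
4 intermediate landings contribute 4 × 1800 = 7200 mm.
Developed length = 32700 + 7200 = 39900 mm.
= 39.90 m.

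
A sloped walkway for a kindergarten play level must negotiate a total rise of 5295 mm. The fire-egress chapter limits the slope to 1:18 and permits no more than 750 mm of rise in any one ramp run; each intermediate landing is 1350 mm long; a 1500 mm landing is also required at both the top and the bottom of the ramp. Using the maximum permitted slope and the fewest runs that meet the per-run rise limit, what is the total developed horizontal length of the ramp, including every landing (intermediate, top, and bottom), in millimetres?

107760 mm

5295 / 750 = 7.06, so 8 ramp runs are needed. That means 7 intermediate landings.
Horizontal run for 5295 mm of rise at 1:18 is 5295 × 18 = 95310 mm.
7 intermediate landings contribute 7 × 1350 = 9450 mm.
Top and bottom landings: 2 × 1500 = 3000 mm.
Total = 95310 + 9450 + 3000 = 107760 mm.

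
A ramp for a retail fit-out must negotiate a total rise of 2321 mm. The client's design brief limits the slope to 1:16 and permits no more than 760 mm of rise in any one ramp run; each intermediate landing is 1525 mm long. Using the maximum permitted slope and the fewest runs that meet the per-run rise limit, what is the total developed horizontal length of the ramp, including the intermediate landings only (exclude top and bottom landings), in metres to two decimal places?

2321 / 760 = 3.05, so 4 ramp runs are needed. That means 3 intermediate landings.
Horizontal run for 2321 mm of rise at 1:16 is 2321 × 16 = 37136 mm.
3 intermediate landings contribute 3 × 1525 = 4575 mm.
Developed length = 37136 + 4575 = 41711 mm.
= 41.71 m.

41.71 m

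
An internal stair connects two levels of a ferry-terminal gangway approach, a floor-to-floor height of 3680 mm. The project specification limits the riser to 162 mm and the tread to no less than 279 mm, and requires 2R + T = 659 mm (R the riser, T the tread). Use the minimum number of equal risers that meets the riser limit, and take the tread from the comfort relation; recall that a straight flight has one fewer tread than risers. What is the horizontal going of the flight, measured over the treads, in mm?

⌈3680/162⌉ = 23 risers.
Each riser is 3680/23 = 160 mm (≤ 162 mm).
T = 659 − 2·160 = 339 mm, which satisfies the 279 mm minimum.
23 risers give 22 treads; going = 22 × 339 = 7458 mm.

7458 mm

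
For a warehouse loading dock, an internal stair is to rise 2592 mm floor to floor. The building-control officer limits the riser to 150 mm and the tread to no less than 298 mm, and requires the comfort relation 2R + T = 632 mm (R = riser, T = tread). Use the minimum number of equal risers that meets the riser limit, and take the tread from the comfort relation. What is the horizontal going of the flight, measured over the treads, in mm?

2592 / 150 = 17.280 → round up to 18 risers.
Riser R = 2592 / 18 = 144 mm, within the 150 mm limit.
From 2R + T = 632: T = 632 − 288 = 344 mm.
Treads = 18 − 1 = 17; going = 17 × 344 = 5848 mm.

5848 mm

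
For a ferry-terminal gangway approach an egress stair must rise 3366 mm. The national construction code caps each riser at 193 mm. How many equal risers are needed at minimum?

18 risers

3366 / 193 = 17.440 → round up to 18 risers.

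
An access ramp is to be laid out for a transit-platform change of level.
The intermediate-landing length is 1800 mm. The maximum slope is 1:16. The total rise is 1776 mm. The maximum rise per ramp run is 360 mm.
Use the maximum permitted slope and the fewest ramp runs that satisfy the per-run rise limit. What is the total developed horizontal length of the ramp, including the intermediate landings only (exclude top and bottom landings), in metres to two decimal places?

35.62 m

At most 360 each: 1776/360 = 4.93, giving 5 ramp runs. That means 4 intermediate landings.
Horizontal run for 1776 mm of rise at 1:16 is 1776 × 16 = 28416 mm.
Intermediate landings: 4 × 1800 = 7200 mm.
Developed length = 28416 + 7200 = 35616 mm.
= 35.62 m.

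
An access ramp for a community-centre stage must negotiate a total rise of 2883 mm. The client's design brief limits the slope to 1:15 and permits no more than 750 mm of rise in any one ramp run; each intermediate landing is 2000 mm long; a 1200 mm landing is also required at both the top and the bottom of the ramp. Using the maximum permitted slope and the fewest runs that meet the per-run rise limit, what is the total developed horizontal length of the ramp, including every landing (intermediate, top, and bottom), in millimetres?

⌈2883/750⌉ = 4 ramp runs. That means 3 intermediate landings.
Horizontal run for 2883 mm of rise at 1:15 is 2883 × 15 = 43245 mm.
Intermediate landings: 3 × 2000 = 6000 mm.
Top and bottom landings: 2 × 1200 = 2400 mm.
Total = 43245 + 6000 + 2400 = 51645 mm.

51645 mm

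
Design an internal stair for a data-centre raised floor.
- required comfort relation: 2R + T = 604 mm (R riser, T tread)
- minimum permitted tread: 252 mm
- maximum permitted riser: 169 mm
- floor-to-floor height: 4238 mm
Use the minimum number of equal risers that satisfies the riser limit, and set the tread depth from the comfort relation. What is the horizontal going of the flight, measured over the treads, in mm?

4238 / 169 = 25.077 → round up to 26 risers.
Riser R = 4238 / 26 = 163 mm, within the 169 mm limit.
T = 604 − 2·163 = 278 mm, which satisfies the 252 mm minimum.
Treads = 26 − 1 = 25; going = 25 × 278 = 6950 mm.

6950 mm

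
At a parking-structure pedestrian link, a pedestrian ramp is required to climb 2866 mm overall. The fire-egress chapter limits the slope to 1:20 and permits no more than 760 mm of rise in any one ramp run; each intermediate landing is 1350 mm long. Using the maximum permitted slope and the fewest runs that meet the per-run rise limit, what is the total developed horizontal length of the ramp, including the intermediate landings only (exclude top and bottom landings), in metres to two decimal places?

2866 / 760 = 3.77, so 4 ramp runs are needed. That means 3 intermediate landings.
Ramp run (horizontal) at 1:20: 2866 × 20 = 57320 mm.
3 intermediate landings contribute 3 × 1350 = 4050 mm.
Developed length = 57320 + 4050 = 61370 mm.
= 61.37 m.

61.37 m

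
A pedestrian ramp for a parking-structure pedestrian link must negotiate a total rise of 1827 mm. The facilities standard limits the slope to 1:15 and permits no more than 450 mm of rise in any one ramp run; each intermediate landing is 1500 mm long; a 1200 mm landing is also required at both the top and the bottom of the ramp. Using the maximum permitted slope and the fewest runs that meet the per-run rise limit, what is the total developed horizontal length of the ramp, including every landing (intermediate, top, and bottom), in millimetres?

35805 mm

1827 / 450 = 4.06, so 5 ramp runs are needed. That means 4 intermediate landings.
Horizontal run for 1827 mm of rise at 1:15 is 1827 × 15 = 27405 mm.
Intermediate landings: 4 × 1500 = 6000 mm.
Top and bottom landings: 2 × 1200 = 2400 mm.
Total = 27405 + 6000 + 2400 = 35805 mm.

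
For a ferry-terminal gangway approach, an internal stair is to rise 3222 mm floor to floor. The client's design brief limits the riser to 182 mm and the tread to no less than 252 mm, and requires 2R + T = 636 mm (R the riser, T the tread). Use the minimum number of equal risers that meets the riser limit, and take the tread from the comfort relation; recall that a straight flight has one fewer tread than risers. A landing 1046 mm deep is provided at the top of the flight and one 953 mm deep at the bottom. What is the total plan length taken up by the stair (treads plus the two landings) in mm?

6725 mm

3222 / 182 = 17.703 → round up to 18 risers.
Riser R = 3222 / 18 = 179 mm, within the 182 mm limit.
Tread T = 636 − 2 × 179 = 278 mm (≥ 252 mm).
Treads = 18 − 1 = 17; going = 17 × 278 = 4726 mm.
Add landings: 4726 + 1046 + 953 = 6725 mm.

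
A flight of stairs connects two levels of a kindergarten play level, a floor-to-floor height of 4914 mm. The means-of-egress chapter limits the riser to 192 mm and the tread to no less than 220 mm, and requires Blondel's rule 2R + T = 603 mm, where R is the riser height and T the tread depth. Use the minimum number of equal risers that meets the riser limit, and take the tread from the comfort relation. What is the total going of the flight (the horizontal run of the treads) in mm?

5625 mm

At most 192 each: 4914/192 = 25.59, giving 26 risers.
R = 4914 ÷ 26 = 189 mm.
Tread T = 603 − 2 × 189 = 225 mm (≥ 220 mm).
26 risers give 25 treads; going = 25 × 225 = 5625 mm.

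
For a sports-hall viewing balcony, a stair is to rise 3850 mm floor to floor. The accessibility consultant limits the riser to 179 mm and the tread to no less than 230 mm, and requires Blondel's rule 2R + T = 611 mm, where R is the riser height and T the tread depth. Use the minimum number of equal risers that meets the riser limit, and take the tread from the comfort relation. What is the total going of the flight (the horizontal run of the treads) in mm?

5481 mm

3850 / 179 = 21.508 → round up to 22 risers.
Each riser is 3850/22 = 175 mm (≤ 179 mm).
Tread T = 611 − 2 × 175 = 261 mm (≥ 230 mm).
22 risers give 21 treads; going = 21 × 261 = 5481 mm.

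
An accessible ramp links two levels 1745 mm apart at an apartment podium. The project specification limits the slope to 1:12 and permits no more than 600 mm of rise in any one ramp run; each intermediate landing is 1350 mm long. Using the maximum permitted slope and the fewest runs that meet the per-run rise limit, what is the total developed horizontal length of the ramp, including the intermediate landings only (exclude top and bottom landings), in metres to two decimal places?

At most 600 each: 1745/600 = 2.91, giving 3 ramp runs. That means 2 intermediate landings.
Ramp run (horizontal) at 1:12: 1745 × 12 = 20940 mm.
Intermediate landings: 2 × 1350 = 2700 mm.
Developed length = 20940 + 2700 = 23640 mm.
= 23.64 m.

23.64 m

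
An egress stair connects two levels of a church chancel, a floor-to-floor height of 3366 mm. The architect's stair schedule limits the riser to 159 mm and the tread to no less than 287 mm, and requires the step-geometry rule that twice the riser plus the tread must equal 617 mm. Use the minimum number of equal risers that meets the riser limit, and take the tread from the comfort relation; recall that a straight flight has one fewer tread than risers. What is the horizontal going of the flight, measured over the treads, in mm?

6531 mm

3366 / 159 = 21.170 → round up to 22 risers.
Each riser is 3366/22 = 153 mm (≤ 159 mm).
T = 617 − 2·153 = 311 mm, which satisfies the 287 mm minimum.
Treads = 22 − 1 = 21; going = 21 × 311 = 6531 mm.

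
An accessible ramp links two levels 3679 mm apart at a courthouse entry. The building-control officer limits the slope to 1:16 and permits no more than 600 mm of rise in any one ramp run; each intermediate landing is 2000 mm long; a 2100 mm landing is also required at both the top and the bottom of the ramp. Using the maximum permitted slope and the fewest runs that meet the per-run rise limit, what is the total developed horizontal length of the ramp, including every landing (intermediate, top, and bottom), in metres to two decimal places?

75.06 m

⌈3679/600⌉ = 7 ramp runs. That means 6 intermediate landings.
Ramp run (horizontal) at 1:16: 3679 × 16 = 58864 mm.
Intermediate landings: 6 × 2000 = 12000 mm.
Top and bottom landings: 2 × 2100 = 4200 mm.
Total = 58864 + 12000 + 4200 = 75064 mm.
= 75.06 m.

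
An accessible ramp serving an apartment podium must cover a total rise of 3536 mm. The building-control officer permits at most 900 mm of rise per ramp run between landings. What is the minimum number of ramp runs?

4 runs

⌈3536/900⌉ = 4 ramp runs.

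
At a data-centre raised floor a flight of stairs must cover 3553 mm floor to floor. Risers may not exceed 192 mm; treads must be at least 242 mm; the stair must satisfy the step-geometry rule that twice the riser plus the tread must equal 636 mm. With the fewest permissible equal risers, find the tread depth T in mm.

⌈3553/192⌉ = 19 risers.
Each riser is 3553/19 = 187 mm (≤ 192 mm).
From 2R + T = 636: T = 636 − 374 = 262 mm.

262 mm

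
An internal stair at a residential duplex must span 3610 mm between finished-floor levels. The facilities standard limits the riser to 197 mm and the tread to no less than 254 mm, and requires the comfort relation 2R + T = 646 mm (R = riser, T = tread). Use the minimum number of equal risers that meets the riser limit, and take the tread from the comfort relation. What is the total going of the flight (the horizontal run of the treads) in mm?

4788 mm

3610 / 197 = 18.325 → round up to 19 risers.
R = 3610 ÷ 19 = 190 mm.
T = 646 − 2·190 = 266 mm, which satisfies the 254 mm minimum.
19 risers give 18 treads; going = 18 × 266 = 4788 mm.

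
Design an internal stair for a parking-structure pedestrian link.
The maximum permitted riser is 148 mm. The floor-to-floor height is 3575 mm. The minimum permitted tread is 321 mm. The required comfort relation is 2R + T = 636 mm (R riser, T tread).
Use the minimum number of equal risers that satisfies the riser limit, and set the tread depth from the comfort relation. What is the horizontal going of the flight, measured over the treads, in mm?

8400 mm

At most 148 each: 3575/148 = 24.16, giving 25 risers.
Riser R = 3575 / 25 = 143 mm, within the 148 mm limit.
Tread T = 636 − 2 × 143 = 350 mm (≥ 321 mm).
Going = (25 − 1) × 350 = 8400 mm.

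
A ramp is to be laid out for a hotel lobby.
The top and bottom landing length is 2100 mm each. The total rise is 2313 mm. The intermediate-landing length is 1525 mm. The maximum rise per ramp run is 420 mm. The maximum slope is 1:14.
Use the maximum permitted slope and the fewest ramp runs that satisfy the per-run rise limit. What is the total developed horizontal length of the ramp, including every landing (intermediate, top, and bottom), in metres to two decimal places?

44.21 m

2313 / 420 = 5.51, so 6 ramp runs are needed. That means 5 intermediate landings.
Horizontal run for 2313 mm of rise at 1:14 is 2313 × 14 = 32382 mm.
5 intermediate landings contribute 5 × 1525 = 7625 mm.
Top and bottom landings: 2 × 2100 = 4200 mm.
Total = 32382 + 7625 + 4200 = 44207 mm.
= 44.21 m.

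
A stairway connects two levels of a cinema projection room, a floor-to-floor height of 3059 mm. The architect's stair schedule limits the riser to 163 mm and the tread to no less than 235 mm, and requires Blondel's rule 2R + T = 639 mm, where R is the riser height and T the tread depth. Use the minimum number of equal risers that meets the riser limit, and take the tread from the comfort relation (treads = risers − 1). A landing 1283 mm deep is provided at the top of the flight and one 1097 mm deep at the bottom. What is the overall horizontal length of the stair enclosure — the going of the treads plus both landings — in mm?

3059 / 163 = 18.767 → round up to 19 risers.
Riser R = 3059 / 19 = 161 mm, within the 163 mm limit.
From 2R + T = 639: T = 639 − 322 = 317 mm.
19 risers give 18 treads; going = 18 × 317 = 5706 mm.
Add landings: 5706 + 1283 + 1097 = 8086 mm.

8086 mm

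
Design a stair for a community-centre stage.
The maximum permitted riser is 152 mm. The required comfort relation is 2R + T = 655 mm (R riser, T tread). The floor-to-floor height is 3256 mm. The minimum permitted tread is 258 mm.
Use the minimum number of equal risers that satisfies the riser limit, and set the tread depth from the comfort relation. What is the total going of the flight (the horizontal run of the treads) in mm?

At most 152 each: 3256/152 = 21.42, giving 22 risers.
Riser R = 3256 / 22 = 148 mm, within the 152 mm limit.
T = 655 − 2·148 = 359 mm, which satisfies the 258 mm minimum.
Going = (22 − 1) × 359 = 7539 mm.

7539 mm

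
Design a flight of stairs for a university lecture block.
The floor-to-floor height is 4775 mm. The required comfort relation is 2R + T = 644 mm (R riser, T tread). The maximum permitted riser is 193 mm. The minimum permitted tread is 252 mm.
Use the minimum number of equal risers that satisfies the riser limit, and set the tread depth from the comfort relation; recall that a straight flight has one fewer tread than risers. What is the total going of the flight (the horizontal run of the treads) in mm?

4775 / 193 = 24.741 → round up to 25 risers.
R = 4775 ÷ 25 = 191 mm.
T = 644 − 2·191 = 262 mm, which satisfies the 252 mm minimum.
Treads = 25 − 1 = 24; going = 24 × 262 = 6288 mm.

6288 mm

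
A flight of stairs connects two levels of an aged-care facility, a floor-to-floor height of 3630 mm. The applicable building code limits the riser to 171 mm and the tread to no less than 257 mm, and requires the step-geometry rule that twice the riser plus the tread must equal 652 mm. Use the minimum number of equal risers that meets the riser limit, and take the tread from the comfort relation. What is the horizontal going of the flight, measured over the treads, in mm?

At most 171 each: 3630/171 = 21.23, giving 22 risers.
Each riser is 3630/22 = 165 mm (≤ 171 mm).
From 2R + T = 652: T = 652 − 330 = 322 mm.
Going = (22 − 1) × 322 = 6762 mm.

6762 mm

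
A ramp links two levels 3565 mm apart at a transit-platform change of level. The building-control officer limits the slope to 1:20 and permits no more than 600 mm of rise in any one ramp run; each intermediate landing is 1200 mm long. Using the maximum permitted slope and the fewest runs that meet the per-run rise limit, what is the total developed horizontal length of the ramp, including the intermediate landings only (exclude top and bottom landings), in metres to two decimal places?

At most 600 each: 3565/600 = 5.94, giving 6 ramp runs. That means 5 intermediate landings.
Ramp run (horizontal) at 1:20: 3565 × 20 = 71300 mm.
Intermediate landings: 5 × 1200 = 6000 mm.
Developed length = 71300 + 6000 = 77300 mm.
= 77.30 m.

77.30 m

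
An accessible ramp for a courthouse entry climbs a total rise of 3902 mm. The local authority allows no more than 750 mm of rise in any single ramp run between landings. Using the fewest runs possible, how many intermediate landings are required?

⌈3902/750⌉ = 6 ramp runs.
6 runs are separated by 5 intermediate landings.

5 intermediate landings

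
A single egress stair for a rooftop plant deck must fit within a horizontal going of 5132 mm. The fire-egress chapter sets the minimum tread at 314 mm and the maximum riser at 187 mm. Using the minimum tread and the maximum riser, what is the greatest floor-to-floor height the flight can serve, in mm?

3179 mm

Treads that fit: ⌊5132 / 314⌋ = 16.
Risers = treads + 1 = 17.
Maximum height = 17 × 187 = 3179 mm.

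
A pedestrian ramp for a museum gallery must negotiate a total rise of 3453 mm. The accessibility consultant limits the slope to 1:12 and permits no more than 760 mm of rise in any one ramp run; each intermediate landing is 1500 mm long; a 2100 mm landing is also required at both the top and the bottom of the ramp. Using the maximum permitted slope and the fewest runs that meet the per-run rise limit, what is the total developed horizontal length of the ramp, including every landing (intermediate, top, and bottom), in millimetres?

At most 760 each: 3453/760 = 4.54, giving 5 ramp runs. That means 4 intermediate landings.
Horizontal run for 3453 mm of rise at 1:12 is 3453 × 12 = 41436 mm.
4 intermediate landings contribute 4 × 1500 = 6000 mm.
Top and bottom landings: 2 × 2100 = 4200 mm.
Total = 41436 + 6000 + 4200 = 51636 mm.

51636 mm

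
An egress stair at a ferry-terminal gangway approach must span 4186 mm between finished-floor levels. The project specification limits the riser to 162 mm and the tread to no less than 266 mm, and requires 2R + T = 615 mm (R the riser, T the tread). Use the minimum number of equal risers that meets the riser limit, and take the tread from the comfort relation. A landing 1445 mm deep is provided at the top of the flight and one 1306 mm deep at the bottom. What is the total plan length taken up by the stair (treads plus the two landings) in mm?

At most 162 each: 4186/162 = 25.84, giving 26 risers.
Each riser is 4186/26 = 161 mm (≤ 162 mm).
Tread T = 615 − 2 × 161 = 293 mm (≥ 266 mm).
Going = (26 − 1) × 293 = 7325 mm.
Enclosure = 7325 + 1445 + 1306 = 10076 mm.

10076 mm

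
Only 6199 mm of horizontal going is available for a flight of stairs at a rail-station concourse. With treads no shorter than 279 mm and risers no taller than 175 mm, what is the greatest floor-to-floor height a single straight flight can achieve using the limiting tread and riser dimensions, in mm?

Treads that fit: ⌊6199 / 279⌋ = 22.
Risers = treads + 1 = 23.
Maximum height = 23 × 175 = 4025 mm.

4025 mm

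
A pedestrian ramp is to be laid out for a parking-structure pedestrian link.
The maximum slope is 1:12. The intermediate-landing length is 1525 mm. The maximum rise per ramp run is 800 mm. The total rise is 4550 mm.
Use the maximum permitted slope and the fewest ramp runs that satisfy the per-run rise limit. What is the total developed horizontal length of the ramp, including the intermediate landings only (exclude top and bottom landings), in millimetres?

62225 mm

4550 / 800 = 5.69, so 6 ramp runs are needed. That means 5 intermediate landings.
Ramp run (horizontal) at 1:12: 4550 × 12 = 54600 mm.
Intermediate landings: 5 × 1525 = 7625 mm.
Developed length = 54600 + 7625 = 62225 mm.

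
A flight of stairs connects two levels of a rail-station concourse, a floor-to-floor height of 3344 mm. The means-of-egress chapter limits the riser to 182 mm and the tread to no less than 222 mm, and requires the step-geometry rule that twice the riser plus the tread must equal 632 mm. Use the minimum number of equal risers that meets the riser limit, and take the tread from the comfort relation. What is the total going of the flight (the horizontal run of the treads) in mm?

5040 mm

3344 / 182 = 18.37, so 19 risers are needed.
R = 3344 ÷ 19 = 176 mm.
From 2R + T = 632: T = 632 − 352 = 280 mm.
Treads = 19 − 1 = 18; going = 18 × 280 = 5040 mm.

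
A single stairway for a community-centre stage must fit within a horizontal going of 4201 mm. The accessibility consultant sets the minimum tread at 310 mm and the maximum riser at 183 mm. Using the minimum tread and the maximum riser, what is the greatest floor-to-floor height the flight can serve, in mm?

4201 / 310 = 13.55, so 13 treads fit.
Risers = treads + 1 = 14.
Maximum height = 14 × 183 = 2562 mm.

2562 mm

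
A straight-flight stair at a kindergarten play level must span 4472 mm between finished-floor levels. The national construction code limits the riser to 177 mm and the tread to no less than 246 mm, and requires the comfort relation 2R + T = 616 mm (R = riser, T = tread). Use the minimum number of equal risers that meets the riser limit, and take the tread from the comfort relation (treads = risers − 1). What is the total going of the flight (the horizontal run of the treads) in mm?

6800 mm

At most 177 each: 4472/177 = 25.27, giving 26 risers.
Each riser is 4472/26 = 172 mm (≤ 177 mm).
T = 616 − 2·172 = 272 mm, which satisfies the 246 mm minimum.
26 risers give 25 treads; going = 25 × 272 = 6800 mm.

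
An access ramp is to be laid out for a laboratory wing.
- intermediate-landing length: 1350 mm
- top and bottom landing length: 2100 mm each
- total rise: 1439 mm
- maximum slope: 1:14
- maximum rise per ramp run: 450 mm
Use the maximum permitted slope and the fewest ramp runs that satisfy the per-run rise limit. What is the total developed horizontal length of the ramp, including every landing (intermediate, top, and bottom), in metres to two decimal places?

1439 / 450 = 3.198 → round up to 4 ramp runs. That means 3 intermediate landings.
Ramp run (horizontal) at 1:14: 1439 × 14 = 20146 mm.
Intermediate landings: 3 × 1350 = 4050 mm.
Top and bottom landings: 2 × 2100 = 4200 mm.
Total = 20146 + 4050 + 4200 = 28396 mm.
= 28.40 m.

28.40 m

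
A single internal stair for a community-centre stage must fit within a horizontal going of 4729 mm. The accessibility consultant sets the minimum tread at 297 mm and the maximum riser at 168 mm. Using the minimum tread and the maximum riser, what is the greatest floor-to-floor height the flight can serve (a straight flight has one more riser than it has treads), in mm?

2688 mm

Treads that fit: ⌊4729 / 297⌋ = 15.
Risers = treads + 1 = 16.
Maximum height = 16 × 168 = 2688 mm.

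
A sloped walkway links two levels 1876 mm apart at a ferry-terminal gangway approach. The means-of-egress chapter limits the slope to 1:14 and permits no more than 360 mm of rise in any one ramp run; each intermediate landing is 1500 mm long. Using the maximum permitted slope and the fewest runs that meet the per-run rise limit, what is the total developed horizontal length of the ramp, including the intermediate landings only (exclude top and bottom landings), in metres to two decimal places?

1876 / 360 = 5.211 → round up to 6 ramp runs. That means 5 intermediate landings.
Ramp run (horizontal) at 1:14: 1876 × 14 = 26264 mm.
Intermediate landings: 5 × 1500 = 7500 mm.
Developed length = 26264 + 7500 = 33764 mm.
= 33.76 m.

33.76 m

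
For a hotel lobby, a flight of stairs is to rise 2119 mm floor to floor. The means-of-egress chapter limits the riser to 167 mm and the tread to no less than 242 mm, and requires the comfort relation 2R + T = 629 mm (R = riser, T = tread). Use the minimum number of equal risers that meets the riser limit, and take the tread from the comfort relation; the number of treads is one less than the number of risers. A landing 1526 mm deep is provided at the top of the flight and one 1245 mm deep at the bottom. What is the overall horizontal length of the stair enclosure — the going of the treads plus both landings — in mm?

⌈2119/167⌉ = 13 risers.
Each riser is 2119/13 = 163 mm (≤ 167 mm).
T = 629 − 2·163 = 303 mm, which satisfies the 242 mm minimum.
Treads = 13 − 1 = 12; going = 12 × 303 = 3636 mm.
Add landings: 3636 + 1526 + 1245 = 6407 mm.

6407 mm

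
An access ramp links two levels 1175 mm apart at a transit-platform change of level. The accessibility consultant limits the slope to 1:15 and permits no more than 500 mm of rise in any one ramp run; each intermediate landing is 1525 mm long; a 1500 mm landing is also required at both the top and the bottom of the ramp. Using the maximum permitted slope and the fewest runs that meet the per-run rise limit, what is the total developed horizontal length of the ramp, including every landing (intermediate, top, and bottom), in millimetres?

23675 mm

⌈1175/500⌉ = 3 ramp runs. That means 2 intermediate landings.
Horizontal run for 1175 mm of rise at 1:15 is 1175 × 15 = 17625 mm.
Intermediate landings: 2 × 1525 = 3050 mm.
Top and bottom landings: 2 × 1500 = 3000 mm.
Total = 17625 + 3050 + 3000 = 23675 mm.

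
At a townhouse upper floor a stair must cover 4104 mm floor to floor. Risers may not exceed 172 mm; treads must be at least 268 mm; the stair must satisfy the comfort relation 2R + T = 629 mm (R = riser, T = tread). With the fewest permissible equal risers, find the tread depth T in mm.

287 mm

⌈4104/172⌉ = 24 risers.
Riser R = 4104 / 24 = 171 mm, within the 172 mm limit.
T = 629 − 2·171 = 287 mm, which satisfies the 268 mm minimum.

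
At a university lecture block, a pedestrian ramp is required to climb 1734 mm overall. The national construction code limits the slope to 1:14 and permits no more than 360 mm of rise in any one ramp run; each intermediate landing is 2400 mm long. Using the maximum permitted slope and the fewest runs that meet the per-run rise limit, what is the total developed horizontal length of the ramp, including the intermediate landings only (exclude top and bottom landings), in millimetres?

33876 mm

1734 / 360 = 4.82, so 5 ramp runs are needed. That means 4 intermediate landings.
Ramp run (horizontal) at 1:14: 1734 × 14 = 24276 mm.
4 intermediate landings contribute 4 × 2400 = 9600 mm.
Developed length = 24276 + 9600 = 33876 mm.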